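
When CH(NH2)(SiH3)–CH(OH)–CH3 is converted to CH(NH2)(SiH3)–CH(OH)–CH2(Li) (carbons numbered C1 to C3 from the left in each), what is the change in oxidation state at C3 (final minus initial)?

Before: C3 has 1 bond to C, 3 bonds to H → oxidation state -3.
After: C3 has 1 bond to C, 2 bonds to H, 1 bond to Li → oxidation state -3.
Δ = -3 − (-3) = 0, so no net redox change at C3.

0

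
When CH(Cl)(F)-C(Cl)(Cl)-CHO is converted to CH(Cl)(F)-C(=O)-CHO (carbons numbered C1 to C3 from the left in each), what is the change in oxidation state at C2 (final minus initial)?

Before: C2 has 2 bonds to C, 2 bonds to Cl → oxidation state +2.
After: C2 has 2 bonds to C, 2 bonds to O → oxidation state +2.
Δ = +2 − (+2) = 0, so no net redox change at C2.

0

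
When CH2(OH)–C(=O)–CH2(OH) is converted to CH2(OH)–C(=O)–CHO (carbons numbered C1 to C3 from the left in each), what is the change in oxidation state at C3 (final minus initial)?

Before: C3 has 1 bond to C, 2 bonds to H, 1 bond to O → oxidation state -1.
After: C3 has 1 bond to C, 1 bond to H, 2 bonds to O → oxidation state +1.
Δ = +1 − (-1) = +2, so this is an oxidation at C3.

+2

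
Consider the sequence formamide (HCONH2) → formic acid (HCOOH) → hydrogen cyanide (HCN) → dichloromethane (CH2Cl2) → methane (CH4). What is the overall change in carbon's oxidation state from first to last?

Carbon oxidation states along the series — formamide: +2, formic acid: +2, hydrogen cyanide: +2, dichloromethane: 0, methane: -4.
Net change = -4 − (+2) = -6.

-6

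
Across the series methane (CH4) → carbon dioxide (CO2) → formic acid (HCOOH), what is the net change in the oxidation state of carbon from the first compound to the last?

Carbon oxidation states along the series — methane: -4, carbon dioxide: +4, formic acid: +2.
Net change = +2 − (-4) = +6.

+6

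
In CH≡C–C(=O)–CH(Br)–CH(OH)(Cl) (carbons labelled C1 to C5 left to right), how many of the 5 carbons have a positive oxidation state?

Tallying each carbon's bonds:
C1: 3C, 1H → 0 − 1 = -1
C2: 4C → 0 = 0
C3: 2C, 2O → 0 + 2 = +2
C4: 2C, 1H, 1Br → 0 − 1 + 1 = 0
C5: 1C, 1H, 1O, 1Cl → 0 − 1 + 1 + 1 = +1
2 carbons (C3, C5) meet the condition.

2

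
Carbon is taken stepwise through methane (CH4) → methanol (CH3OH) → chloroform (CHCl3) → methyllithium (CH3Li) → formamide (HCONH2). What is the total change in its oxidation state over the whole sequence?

Carbon oxidation states along the series — methane: -4, methanol: -2, chloroform: +2, methyllithium: -4, formamide: +2.
Net change = +2 − (-4) = +6.

+6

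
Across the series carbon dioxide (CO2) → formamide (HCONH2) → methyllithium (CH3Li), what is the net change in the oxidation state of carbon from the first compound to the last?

-8

Carbon oxidation states along the series — carbon dioxide: +4, formamide: +2, methyllithium: -4.
Net change = -4 − (+4) = -8.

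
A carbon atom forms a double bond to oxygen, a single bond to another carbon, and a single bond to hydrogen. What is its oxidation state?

Assign +1 per bond to O/N/halogen, −1 per bond to H or an electropositive element, and 0 per bond to carbon.
The carbon has one bond to C (0), a double bond to O (2×+1 = +2), one bond to H (-1).
Oxidation state = 0 + 2 − 1 = +1.

+1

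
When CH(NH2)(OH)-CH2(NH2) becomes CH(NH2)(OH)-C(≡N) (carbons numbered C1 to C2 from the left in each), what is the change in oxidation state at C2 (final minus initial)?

+4

Before: C2 has 1 bond to C, 2 bonds to H, 1 bond to N → oxidation state -1.
After: C2 has 1 bond to C, 3 bonds to N → oxidation state +3.
Δ = +3 − (-1) = +4, so this is an oxidation at C2.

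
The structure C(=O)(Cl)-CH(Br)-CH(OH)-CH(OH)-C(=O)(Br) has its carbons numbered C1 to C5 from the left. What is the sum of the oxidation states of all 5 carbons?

Count +1 for every bond to an atom more electronegative than carbon and −1 for every bond to one less electronegative; C–C bonds are 0. Tallying each carbon:
C1: 1C, 2O, 1Cl → 0 + 2 + 1 = +3
C2: 2C, 1H, 1Br → 0 − 1 + 1 = 0
C3: 2C, 1H, 1O → 0 − 1 + 1 = 0
C4: 2C, 1H, 1O → 0 − 1 + 1 = 0
C5: 1C, 2O, 1Br → 0 + 2 + 1 = +3
Sum = +3 + 0 + 0 + 0 + 3 = +6.

+6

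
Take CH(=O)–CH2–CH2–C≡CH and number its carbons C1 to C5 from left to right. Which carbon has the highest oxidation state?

C1

Count +1 for every bond to an atom more electronegative than carbon and −1 for every bond to one less electronegative; C–C bonds are 0. Tallying each carbon:
C1: 1C, 1H, 2O → 0 − 1 + 2 = +1
C2: 2C, 2H → 0 − 2 = -2
C3: 2C, 2H → 0 − 2 = -2
C4: 4C → 0 = 0
C5: 3C, 1H → 0 − 1 = -1
The most oxidised carbon is C1 at +1.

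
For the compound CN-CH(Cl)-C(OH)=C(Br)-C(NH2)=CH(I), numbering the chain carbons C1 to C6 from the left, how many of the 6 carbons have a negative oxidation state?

Tallying each carbon's bonds:
C1: 1C, 3N → 0 + 3 = +3
C2: 2C, 1H, 1Cl → 0 − 1 + 1 = 0
C3: 3C, 1O → 0 + 1 = +1
C4: 3C, 1Br → 0 + 1 = +1
C5: 3C, 1N → 0 + 1 = +1
C6: 2C, 1H, 1I → 0 − 1 + 1 = 0
0 carbons meet the condition.

0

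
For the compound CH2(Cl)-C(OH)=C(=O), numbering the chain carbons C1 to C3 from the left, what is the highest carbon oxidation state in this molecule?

Each bond to a more electronegative atom (O, N, halogen) counts +1, each bond to a less electronegative atom (H, metal, B, Si) counts −1, and each C–C bond counts 0. Tallying each carbon:
C1: 1C, 2H, 1Cl → 0 − 2 + 1 = -1
C2: 3C, 1O → 0 + 1 = +1
C3: 2C, 2O → 0 + 2 = +2
The highest value is +2.

+2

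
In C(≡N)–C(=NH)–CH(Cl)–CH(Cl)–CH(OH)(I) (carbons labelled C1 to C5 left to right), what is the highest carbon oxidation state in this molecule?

+3

Tallying each carbon's bonds:
C1: 1C, 3N → 0 + 3 = +3
C2: 2C, 2N → 0 + 2 = +2
C3: 2C, 1H, 1Cl → 0 − 1 + 1 = 0
C4: 2C, 1H, 1Cl → 0 − 1 + 1 = 0
C5: 1C, 1H, 1O, 1I → 0 − 1 + 1 + 1 = +1
The highest value is +3.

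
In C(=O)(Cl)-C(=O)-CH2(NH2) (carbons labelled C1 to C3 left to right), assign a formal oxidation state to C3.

Each bond to a more electronegative atom (O, N, halogen) counts +1, each bond to a less electronegative atom (H, metal, B, Si) counts −1, and each C–C bond counts 0.
C3 has one bond to C (0), one bond to H (-1), one bond to N (+1), one bond to H (-1).
Oxidation state = 0 − 1 + 1 − 1 = -1.

-1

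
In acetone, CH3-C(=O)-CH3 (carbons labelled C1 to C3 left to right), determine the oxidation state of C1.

Assign +1 per bond to O/N/halogen, −1 per bond to H or an electropositive element, and 0 per bond to carbon.
C1 has one bond to H (-1), one bond to H (-1), one bond to H (-1), one bond to C (0).
Oxidation state = -1 − 1 − 1 + 0 = -3.

-3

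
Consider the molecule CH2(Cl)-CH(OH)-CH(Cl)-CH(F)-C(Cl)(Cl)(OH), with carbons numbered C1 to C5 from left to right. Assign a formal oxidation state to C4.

0

Bonds to more-electronegative neighbours contribute +1 each, bonds to H or metals contribute −1 each, and C–C bonds contribute 0.
C4 has one bond to C (0), one bond to C (0), one bond to F (+1), one bond to H (-1).
Oxidation state = 0 + 0 + 1 − 1 = 0.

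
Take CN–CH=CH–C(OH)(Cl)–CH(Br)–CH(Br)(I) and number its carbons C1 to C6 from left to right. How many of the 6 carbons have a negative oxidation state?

Bonds to more-electronegative neighbours contribute +1 each, bonds to H or metals contribute −1 each, and C–C bonds contribute 0. Tallying each carbon:
C1: 1C, 3N → 0 + 3 = +3
C2: 3C, 1H → 0 − 1 = -1
C3: 3C, 1H → 0 − 1 = -1
C4: 2C, 1O, 1Cl → 0 + 1 + 1 = +2
C5: 2C, 1H, 1Br → 0 − 1 + 1 = 0
C6: 1C, 1H, 1Br, 1I → 0 − 1 + 1 + 1 = +1
2 carbons (C2, C3) meet the condition.

2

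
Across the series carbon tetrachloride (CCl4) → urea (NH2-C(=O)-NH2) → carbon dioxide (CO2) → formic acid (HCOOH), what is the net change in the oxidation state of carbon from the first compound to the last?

-2

Carbon oxidation states along the series — carbon tetrachloride: +4, urea: +4, carbon dioxide: +4, formic acid: +2.
Net change = +2 − (+4) = -2.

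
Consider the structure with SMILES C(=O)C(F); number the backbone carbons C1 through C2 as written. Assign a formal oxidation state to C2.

Bonds to more-electronegative neighbours contribute +1 each, bonds to H or metals contribute −1 each, and C–C bonds contribute 0.
C2 has one bond to C (0), one bond to H (-1), one bond to H (-1), one bond to F (+1).
Oxidation state = 0 − 1 − 1 + 1 = -1.

-1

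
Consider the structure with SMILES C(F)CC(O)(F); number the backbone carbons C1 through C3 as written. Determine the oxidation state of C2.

Bonds to more-electronegative neighbours contribute +1 each, bonds to H or metals contribute −1 each, and C–C bonds contribute 0.
C2 has one bond to C (0), one bond to C (0), one bond to H (-1), one bond to H (-1).
Oxidation state = 0 + 0 − 1 − 1 = -2.

-2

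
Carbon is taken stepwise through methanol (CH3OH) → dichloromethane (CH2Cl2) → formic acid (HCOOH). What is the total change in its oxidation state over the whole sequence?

Carbon oxidation states along the series — methanol: -2, dichloromethane: 0, formic acid: +2.
Net change = +2 − (-2) = +4.

+4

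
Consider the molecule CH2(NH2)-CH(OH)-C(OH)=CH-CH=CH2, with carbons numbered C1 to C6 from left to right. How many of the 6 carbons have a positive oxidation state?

1

Count +1 for every bond to an atom more electronegative than carbon and −1 for every bond to one less electronegative; C–C bonds are 0. Tallying each carbon:
C1: 1C, 2H, 1N → 0 − 2 + 1 = -1
C2: 2C, 1H, 1O → 0 − 1 + 1 = 0
C3: 3C, 1O → 0 + 1 = +1
C4: 3C, 1H → 0 − 1 = -1
C5: 3C, 1H → 0 − 1 = -1
C6: 2C, 2H → 0 − 2 = -2
1 carbon (C3) meets the condition.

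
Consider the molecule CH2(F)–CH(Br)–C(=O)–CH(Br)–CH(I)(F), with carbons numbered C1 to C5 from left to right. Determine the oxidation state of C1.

Count +1 for every bond to an atom more electronegative than carbon and −1 for every bond to one less electronegative; C–C bonds are 0.
C1 has one bond to C (0), one bond to H (-1), one bond to F (+1), one bond to H (-1).
Oxidation state = 0 − 1 + 1 − 1 = -1.

-1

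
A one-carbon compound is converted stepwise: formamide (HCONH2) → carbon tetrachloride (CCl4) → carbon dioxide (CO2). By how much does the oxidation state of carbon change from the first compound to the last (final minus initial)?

Carbon oxidation states along the series — formamide: +2, carbon tetrachloride: +4, carbon dioxide: +4.
Net change = +4 − (+2) = +2.

+2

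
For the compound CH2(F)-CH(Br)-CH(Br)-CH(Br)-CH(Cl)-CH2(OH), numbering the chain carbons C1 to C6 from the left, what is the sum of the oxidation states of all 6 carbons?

Tallying each carbon's bonds:
C1: 1C, 2H, 1F → 0 − 2 + 1 = -1
C2: 2C, 1H, 1Br → 0 − 1 + 1 = 0
C3: 2C, 1H, 1Br → 0 − 1 + 1 = 0
C4: 2C, 1H, 1Br → 0 − 1 + 1 = 0
C5: 2C, 1H, 1Cl → 0 − 1 + 1 = 0
C6: 1C, 2H, 1O → 0 − 2 + 1 = -1
Sum = -1 + 0 + 0 + 0 + 0 − 1 = -2.

-2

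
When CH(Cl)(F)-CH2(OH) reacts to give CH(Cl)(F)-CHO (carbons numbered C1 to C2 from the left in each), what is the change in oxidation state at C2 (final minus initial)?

Before: C2 has 1 bond to C, 2 bonds to H, 1 bond to O → oxidation state -1.
After: C2 has 1 bond to C, 1 bond to H, 2 bonds to O → oxidation state +1.
Δ = +1 − (-1) = +2, so this is an oxidation at C2.

+2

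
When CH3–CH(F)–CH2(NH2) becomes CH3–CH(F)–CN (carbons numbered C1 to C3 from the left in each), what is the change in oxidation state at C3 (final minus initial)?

Before: C3 has 1 bond to C, 2 bonds to H, 1 bond to N → oxidation state -1.
After: C3 has 1 bond to C, 3 bonds to N → oxidation state +3.
Δ = +3 − (-1) = +4, so this is an oxidation at C3.

+4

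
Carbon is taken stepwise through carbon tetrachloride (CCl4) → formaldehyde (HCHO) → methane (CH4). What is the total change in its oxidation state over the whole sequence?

-8

Carbon oxidation states along the series — carbon tetrachloride: +4, formaldehyde: 0, methane: -4.
Net change = -4 − (+4) = -8.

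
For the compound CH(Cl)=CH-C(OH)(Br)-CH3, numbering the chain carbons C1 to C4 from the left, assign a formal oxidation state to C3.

C3 has one bond to C (0), one bond to C (0), one bond to O (+1), one bond to Br (+1).
Oxidation state = 0 + 0 + 1 + 1 = +2.

+2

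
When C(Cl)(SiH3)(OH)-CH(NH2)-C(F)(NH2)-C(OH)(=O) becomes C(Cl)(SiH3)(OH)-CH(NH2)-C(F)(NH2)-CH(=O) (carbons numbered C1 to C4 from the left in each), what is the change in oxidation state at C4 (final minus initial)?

-2

Before: C4 has 1 bond to C, 3 bonds to O → oxidation state +3.
After: C4 has 1 bond to C, 1 bond to H, 2 bonds to O → oxidation state +1.
Δ = +1 − (+3) = -2, so this is a reduction at C4.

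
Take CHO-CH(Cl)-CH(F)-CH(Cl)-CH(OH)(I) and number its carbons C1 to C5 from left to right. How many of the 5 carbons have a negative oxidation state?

Tallying each carbon's bonds:
C1: 1C, 1H, 2O → 0 − 1 + 2 = +1
C2: 2C, 1H, 1Cl → 0 − 1 + 1 = 0
C3: 2C, 1H, 1F → 0 − 1 + 1 = 0
C4: 2C, 1H, 1Cl → 0 − 1 + 1 = 0
C5: 1C, 1H, 1O, 1I → 0 − 1 + 1 + 1 = +1
0 carbons meet the condition.

0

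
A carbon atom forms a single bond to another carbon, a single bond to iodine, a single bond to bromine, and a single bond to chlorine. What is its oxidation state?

+3

The carbon has one bond to C (0), one bond to I (+1), one bond to Cl (+1), one bond to Br (+1).
Oxidation state = 0 + 1 + 1 + 1 = +3.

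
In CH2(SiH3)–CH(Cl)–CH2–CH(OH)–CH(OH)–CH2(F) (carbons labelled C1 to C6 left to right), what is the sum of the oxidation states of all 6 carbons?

-6

Tallying each carbon's bonds:
C1: 1C, 2H, 1Si → 0 − 2 − 1 = -3
C2: 2C, 1H, 1Cl → 0 − 1 + 1 = 0
C3: 2C, 2H → 0 − 2 = -2
C4: 2C, 1H, 1O → 0 − 1 + 1 = 0
C5: 2C, 1H, 1O → 0 − 1 + 1 = 0
C6: 1C, 2H, 1F → 0 − 2 + 1 = -1
Sum = -3 + 0 − 2 + 0 + 0 − 1 = -6.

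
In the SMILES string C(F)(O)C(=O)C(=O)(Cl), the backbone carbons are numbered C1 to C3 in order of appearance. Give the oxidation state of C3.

+3

Each bond to a more electronegative atom (O, N, halogen) counts +1, each bond to a less electronegative atom (H, metal, B, Si) counts −1, and each C–C bond counts 0.
C3 has one bond to C (0), a double bond to O (2×+1 = +2), one bond to Cl (+1).
Oxidation state = 0 + 2 + 1 = +3.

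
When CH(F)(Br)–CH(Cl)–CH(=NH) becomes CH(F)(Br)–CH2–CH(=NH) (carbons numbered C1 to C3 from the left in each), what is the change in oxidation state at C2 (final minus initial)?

Before: C2 has 2 bonds to C, 1 bond to H, 1 bond to Cl → oxidation state 0.
After: C2 has 2 bonds to C, 2 bonds to H → oxidation state -2.
Δ = -2 − (0) = -2, so this is a reduction at C2.

-2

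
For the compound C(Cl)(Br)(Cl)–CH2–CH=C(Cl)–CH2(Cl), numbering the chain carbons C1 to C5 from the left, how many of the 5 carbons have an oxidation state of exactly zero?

0

Tallying each carbon's bonds:
C1: 1C, 2Cl, 1Br → 0 + 2 + 1 = +3
C2: 2C, 2H → 0 − 2 = -2
C3: 3C, 1H → 0 − 1 = -1
C4: 3C, 1Cl → 0 + 1 = +1
C5: 1C, 2H, 1Cl → 0 − 2 + 1 = -1
0 carbons meet the condition.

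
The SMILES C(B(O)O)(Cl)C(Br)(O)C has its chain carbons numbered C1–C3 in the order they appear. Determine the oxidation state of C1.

-1

C1 has one bond to C (0), one bond to H (-1), one bond to B (-1), one bond to Cl (+1).
Oxidation state = 0 − 1 − 1 + 1 = -1.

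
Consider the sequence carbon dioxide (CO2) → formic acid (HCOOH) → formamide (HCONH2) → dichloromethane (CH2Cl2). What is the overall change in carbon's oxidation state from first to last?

-4

Carbon oxidation states along the series — carbon dioxide: +4, formic acid: +2, formamide: +2, dichloromethane: 0.
Net change = 0 − (+4) = -4.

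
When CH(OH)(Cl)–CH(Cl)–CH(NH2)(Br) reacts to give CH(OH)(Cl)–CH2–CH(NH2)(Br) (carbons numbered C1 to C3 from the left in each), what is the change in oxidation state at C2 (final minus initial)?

Before: C2 has 2 bonds to C, 1 bond to H, 1 bond to Cl → oxidation state 0.
After: C2 has 2 bonds to C, 2 bonds to H → oxidation state -2.
Δ = -2 − (0) = -2, so this is a reduction at C2.

-2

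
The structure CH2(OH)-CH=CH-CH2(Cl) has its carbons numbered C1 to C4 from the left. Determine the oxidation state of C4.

Assign +1 per bond to O/N/halogen, −1 per bond to H or an electropositive element, and 0 per bond to carbon.
C4 has one bond to C (0), one bond to H (-1), one bond to H (-1), one bond to Cl (+1).
Oxidation state = 0 − 1 − 1 + 1 = -1.

-1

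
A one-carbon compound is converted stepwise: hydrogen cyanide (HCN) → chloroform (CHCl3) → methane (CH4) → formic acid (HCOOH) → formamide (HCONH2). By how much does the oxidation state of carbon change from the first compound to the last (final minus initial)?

Carbon oxidation states along the series — hydrogen cyanide: +2, chloroform: +2, methane: -4, formic acid: +2, formamide: +2.
Net change = +2 − (+2) = 0.

0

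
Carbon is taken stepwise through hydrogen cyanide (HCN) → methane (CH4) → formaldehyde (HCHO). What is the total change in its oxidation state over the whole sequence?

-2

Carbon oxidation states along the series — hydrogen cyanide: +2, methane: -4, formaldehyde: 0.
Net change = 0 − (+2) = -2.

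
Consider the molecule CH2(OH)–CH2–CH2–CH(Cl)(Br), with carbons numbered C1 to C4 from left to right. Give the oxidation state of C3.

Count +1 for every bond to an atom more electronegative than carbon and −1 for every bond to one less electronegative; C–C bonds are 0.
C3 has one bond to C (0), one bond to C (0), one bond to H (-1), one bond to H (-1).
Oxidation state = 0 + 0 − 1 − 1 = -2.

-2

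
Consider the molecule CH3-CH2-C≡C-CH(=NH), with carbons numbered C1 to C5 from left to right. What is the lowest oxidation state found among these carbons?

-3

Assign +1 per bond to O/N/halogen, −1 per bond to H or an electropositive element, and 0 per bond to carbon. Tallying each carbon:
C1: 1C, 3H → 0 − 3 = -3
C2: 2C, 2H → 0 − 2 = -2
C3: 4C → 0 = 0
C4: 4C → 0 = 0
C5: 1C, 1H, 2N → 0 − 1 + 2 = +1
The lowest value is -3.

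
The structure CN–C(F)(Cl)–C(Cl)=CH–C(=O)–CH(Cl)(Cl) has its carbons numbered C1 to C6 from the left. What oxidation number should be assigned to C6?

+1

Each bond to a more electronegative atom (O, N, halogen) counts +1, each bond to a less electronegative atom (H, metal, B, Si) counts −1, and each C–C bond counts 0.
C6 has one bond to C (0), one bond to H (-1), one bond to Cl (+1), one bond to Cl (+1).
Oxidation state = 0 − 1 + 1 + 1 = +1.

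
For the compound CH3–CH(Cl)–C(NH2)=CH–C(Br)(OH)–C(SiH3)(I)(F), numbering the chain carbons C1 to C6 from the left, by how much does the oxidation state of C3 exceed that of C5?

C3: 3C, 1N → 0 + 1 = +1
C5: 2C, 1O, 1Br → 0 + 1 + 1 = +2
Difference: +1 − (+2) = -1.

-1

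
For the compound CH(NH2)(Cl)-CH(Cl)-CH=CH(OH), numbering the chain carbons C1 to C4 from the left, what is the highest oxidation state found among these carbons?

Tallying each carbon's bonds:
C1: 1C, 1H, 1N, 1Cl → 0 − 1 + 1 + 1 = +1
C2: 2C, 1H, 1Cl → 0 − 1 + 1 = 0
C3: 3C, 1H → 0 − 1 = -1
C4: 2C, 1H, 1O → 0 − 1 + 1 = 0
The highest value is +1.

+1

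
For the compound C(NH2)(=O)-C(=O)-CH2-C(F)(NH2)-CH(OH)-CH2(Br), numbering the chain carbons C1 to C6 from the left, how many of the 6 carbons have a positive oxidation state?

Count +1 for every bond to an atom more electronegative than carbon and −1 for every bond to one less electronegative; C–C bonds are 0. Tallying each carbon:
C1: 1C, 2O, 1N → 0 + 2 + 1 = +3
C2: 2C, 2O → 0 + 2 = +2
C3: 2C, 2H → 0 − 2 = -2
C4: 2C, 1N, 1F → 0 + 1 + 1 = +2
C5: 2C, 1H, 1O → 0 − 1 + 1 = 0
C6: 1C, 2H, 1Br → 0 − 2 + 1 = -1
3 carbons (C1, C2, C4) meet the condition.

3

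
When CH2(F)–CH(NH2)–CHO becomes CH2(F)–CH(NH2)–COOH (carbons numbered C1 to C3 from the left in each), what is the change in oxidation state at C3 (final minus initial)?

Before: C3 has 1 bond to C, 1 bond to H, 2 bonds to O → oxidation state +1.
After: C3 has 1 bond to C, 3 bonds to O → oxidation state +3.
Δ = +3 − (+1) = +2, so this is an oxidation at C3.

+2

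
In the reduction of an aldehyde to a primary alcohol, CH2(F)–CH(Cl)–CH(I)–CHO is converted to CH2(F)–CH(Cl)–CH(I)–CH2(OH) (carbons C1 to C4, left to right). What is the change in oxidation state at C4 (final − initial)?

Before: C4 has 1 bond to C, 1 bond to H, 2 bonds to O → oxidation state +1.
After: C4 has 1 bond to C, 2 bonds to H, 1 bond to O → oxidation state -1.
Δ = -1 − (+1) = -2, so this is a reduction at C4.

-2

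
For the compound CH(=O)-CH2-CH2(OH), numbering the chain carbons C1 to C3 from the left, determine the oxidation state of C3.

C3 has one bond to C (0), one bond to H (-1), one bond to H (-1), one bond to O (+1).
Oxidation state = 0 − 1 − 1 + 1 = -1.

-1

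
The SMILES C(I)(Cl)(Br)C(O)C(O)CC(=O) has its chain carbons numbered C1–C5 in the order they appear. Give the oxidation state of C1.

C1 has one bond to C (0), one bond to I (+1), one bond to Cl (+1), one bond to Br (+1).
Oxidation state = 0 + 1 + 1 + 1 = +3.

+3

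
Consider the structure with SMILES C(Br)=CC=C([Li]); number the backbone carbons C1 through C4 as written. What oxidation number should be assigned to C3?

C3 has one bond to C (0), a double bond to C (2×0 = 0), one bond to H (-1).
Oxidation state = 0 + 0 − 1 = -1.

-1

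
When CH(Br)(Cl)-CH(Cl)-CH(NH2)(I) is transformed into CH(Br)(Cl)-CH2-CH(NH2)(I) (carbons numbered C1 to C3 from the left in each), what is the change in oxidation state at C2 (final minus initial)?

Before: C2 has 2 bonds to C, 1 bond to H, 1 bond to Cl → oxidation state 0.
After: C2 has 2 bonds to C, 2 bonds to H → oxidation state -2.
Δ = -2 − (0) = -2, so this is a reduction at C2.

-2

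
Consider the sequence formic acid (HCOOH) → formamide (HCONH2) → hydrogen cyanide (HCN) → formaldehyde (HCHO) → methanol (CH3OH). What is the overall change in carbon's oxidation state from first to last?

Carbon oxidation states along the series — formic acid: +2, formamide: +2, hydrogen cyanide: +2, formaldehyde: 0, methanol: -2.
Net change = -2 − (+2) = -4.

-4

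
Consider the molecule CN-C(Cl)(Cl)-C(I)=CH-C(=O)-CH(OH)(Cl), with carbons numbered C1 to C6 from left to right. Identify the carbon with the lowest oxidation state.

C4

Tallying each carbon's bonds:
C1: 1C, 3N → 0 + 3 = +3
C2: 2C, 2Cl → 0 + 2 = +2
C3: 3C, 1I → 0 + 1 = +1
C4: 3C, 1H → 0 − 1 = -1
C5: 2C, 2O → 0 + 2 = +2
C6: 1C, 1H, 1O, 1Cl → 0 − 1 + 1 + 1 = +1
The most reduced carbon is C4 at -1.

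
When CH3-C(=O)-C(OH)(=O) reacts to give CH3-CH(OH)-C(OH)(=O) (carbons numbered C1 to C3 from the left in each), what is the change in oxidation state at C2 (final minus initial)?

Before: C2 has 2 bonds to C, 2 bonds to O → oxidation state +2.
After: C2 has 2 bonds to C, 1 bond to H, 1 bond to O → oxidation state 0.
Δ = 0 − (+2) = -2, so this is a reduction at C2.

-2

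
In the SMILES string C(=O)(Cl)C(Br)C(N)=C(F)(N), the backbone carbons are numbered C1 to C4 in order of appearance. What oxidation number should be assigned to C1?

Assign +1 per bond to O/N/halogen, −1 per bond to H or an electropositive element, and 0 per bond to carbon.
C1 has one bond to C (0), a double bond to O (2×+1 = +2), one bond to Cl (+1).
Oxidation state = 0 + 2 + 1 = +3.

+3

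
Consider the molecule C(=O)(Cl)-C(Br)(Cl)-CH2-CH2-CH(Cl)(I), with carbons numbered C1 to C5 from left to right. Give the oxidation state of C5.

Assign +1 per bond to O/N/halogen, −1 per bond to H or an electropositive element, and 0 per bond to carbon.
C5 has one bond to C (0), one bond to H (-1), one bond to Cl (+1), one bond to I (+1).
Oxidation state = 0 − 1 + 1 + 1 = +1.

+1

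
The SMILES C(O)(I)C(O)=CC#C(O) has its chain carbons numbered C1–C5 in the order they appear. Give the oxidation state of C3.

-1

Count +1 for every bond to an atom more electronegative than carbon and −1 for every bond to one less electronegative; C–C bonds are 0.
C3 has a double bond to C (2×0 = 0), one bond to C (0), one bond to H (-1).
Oxidation state = 0 + 0 − 1 = -1.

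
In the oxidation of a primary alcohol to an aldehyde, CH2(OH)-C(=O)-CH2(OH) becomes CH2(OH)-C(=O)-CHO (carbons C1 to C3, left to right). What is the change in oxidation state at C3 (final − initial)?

Before: C3 has 1 bond to C, 2 bonds to H, 1 bond to O → oxidation state -1.
After: C3 has 1 bond to C, 1 bond to H, 2 bonds to O → oxidation state +1.
Δ = +1 − (-1) = +2, so this is an oxidation at C3.

+2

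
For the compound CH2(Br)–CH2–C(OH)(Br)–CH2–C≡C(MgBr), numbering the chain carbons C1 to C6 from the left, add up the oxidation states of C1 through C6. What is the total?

-4

Each bond to a more electronegative atom (O, N, halogen) counts +1, each bond to a less electronegative atom (H, metal, B, Si) counts −1, and each C–C bond counts 0. Tallying each carbon:
C1: 1C, 2H, 1Br → 0 − 2 + 1 = -1
C2: 2C, 2H → 0 − 2 = -2
C3: 2C, 1O, 1Br → 0 + 1 + 1 = +2
C4: 2C, 2H → 0 − 2 = -2
C5: 4C → 0 = 0
C6: 3C, 1Mg → 0 − 1 = -1
Sum = -1 − 2 + 2 − 2 + 0 − 1 = -4.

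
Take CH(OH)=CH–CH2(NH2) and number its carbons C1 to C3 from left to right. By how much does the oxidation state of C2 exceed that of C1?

-1

C2: 3C, 1H → 0 − 1 = -1
C1: 2C, 1H, 1O → 0 − 1 + 1 = 0
Difference: -1 − (0) = -1.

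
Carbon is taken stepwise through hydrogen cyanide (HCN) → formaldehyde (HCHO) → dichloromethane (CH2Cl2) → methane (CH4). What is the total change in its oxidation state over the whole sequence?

Carbon oxidation states along the series — hydrogen cyanide: +2, formaldehyde: 0, dichloromethane: 0, methane: -4.
Net change = -4 − (+2) = -6.

-6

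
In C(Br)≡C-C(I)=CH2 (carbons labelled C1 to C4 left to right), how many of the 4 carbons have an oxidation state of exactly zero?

1

Tallying each carbon's bonds:
C1: 3C, 1Br → 0 + 1 = +1
C2: 4C → 0 = 0
C3: 3C, 1I → 0 + 1 = +1
C4: 2C, 2H → 0 − 2 = -2
1 carbon (C2) meets the condition.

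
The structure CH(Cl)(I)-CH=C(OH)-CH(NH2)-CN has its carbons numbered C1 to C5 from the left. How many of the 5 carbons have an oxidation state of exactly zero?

1

Each bond to a more electronegative atom (O, N, halogen) counts +1, each bond to a less electronegative atom (H, metal, B, Si) counts −1, and each C–C bond counts 0. Tallying each carbon:
C1: 1C, 1H, 1Cl, 1I → 0 − 1 + 1 + 1 = +1
C2: 3C, 1H → 0 − 1 = -1
C3: 3C, 1O → 0 + 1 = +1
C4: 2C, 1H, 1N → 0 − 1 + 1 = 0
C5: 1C, 3N → 0 + 3 = +3
1 carbon (C4) meets the condition.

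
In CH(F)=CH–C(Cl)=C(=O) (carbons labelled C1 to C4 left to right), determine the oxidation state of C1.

0

C1 has a double bond to C (2×0 = 0), one bond to F (+1), one bond to H (-1).
Oxidation state = 0 + 1 − 1 = 0.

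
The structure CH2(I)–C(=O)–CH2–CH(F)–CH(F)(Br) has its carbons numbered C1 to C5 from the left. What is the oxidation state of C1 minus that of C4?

-1

C1: 1C, 2H, 1I → 0 − 2 + 1 = -1
C4: 2C, 1H, 1F → 0 − 1 + 1 = 0
Difference: -1 − (0) = -1.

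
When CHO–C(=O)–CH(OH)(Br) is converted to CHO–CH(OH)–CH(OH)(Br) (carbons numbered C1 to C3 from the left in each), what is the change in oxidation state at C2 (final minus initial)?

Before: C2 has 2 bonds to C, 2 bonds to O → oxidation state +2.
After: C2 has 2 bonds to C, 1 bond to H, 1 bond to O → oxidation state 0.
Δ = 0 − (+2) = -2, so this is a reduction at C2.

-2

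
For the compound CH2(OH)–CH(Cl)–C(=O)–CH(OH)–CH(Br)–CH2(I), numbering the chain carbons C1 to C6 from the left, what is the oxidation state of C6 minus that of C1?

C6: 1C, 2H, 1I → 0 − 2 + 1 = -1
C1: 1C, 2H, 1O → 0 − 2 + 1 = -1
Difference: -1 − (-1) = 0.

0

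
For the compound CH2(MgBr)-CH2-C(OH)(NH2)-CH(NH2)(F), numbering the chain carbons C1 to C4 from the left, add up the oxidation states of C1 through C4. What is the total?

-2

Each bond to a more electronegative atom (O, N, halogen) counts +1, each bond to a less electronegative atom (H, metal, B, Si) counts −1, and each C–C bond counts 0. Tallying each carbon:
C1: 1C, 2H, 1Mg → 0 − 2 − 1 = -3
C2: 2C, 2H → 0 − 2 = -2
C3: 2C, 1O, 1N → 0 + 1 + 1 = +2
C4: 1C, 1H, 1N, 1F → 0 − 1 + 1 + 1 = +1
Sum = -3 − 2 + 2 + 1 = -2.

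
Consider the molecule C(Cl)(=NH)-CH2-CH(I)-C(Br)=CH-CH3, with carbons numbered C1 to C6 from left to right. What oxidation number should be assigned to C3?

Count +1 for every bond to an atom more electronegative than carbon and −1 for every bond to one less electronegative; C–C bonds are 0.
C3 has one bond to C (0), one bond to C (0), one bond to I (+1), one bond to H (-1).
Oxidation state = 0 + 0 + 1 − 1 = 0.

0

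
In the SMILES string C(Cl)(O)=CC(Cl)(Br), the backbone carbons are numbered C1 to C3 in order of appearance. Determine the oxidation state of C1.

C1 has a double bond to C (2×0 = 0), one bond to Cl (+1), one bond to O (+1).
Oxidation state = 0 + 1 + 1 = +2.

+2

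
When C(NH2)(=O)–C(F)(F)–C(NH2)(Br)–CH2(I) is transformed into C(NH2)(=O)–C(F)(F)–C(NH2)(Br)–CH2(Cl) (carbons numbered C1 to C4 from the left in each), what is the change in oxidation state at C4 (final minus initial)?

0

Before: C4 has 1 bond to C, 2 bonds to H, 1 bond to I → oxidation state -1.
After: C4 has 1 bond to C, 2 bonds to H, 1 bond to Cl → oxidation state -1.
Δ = -1 − (-1) = 0, so no net redox change at C4.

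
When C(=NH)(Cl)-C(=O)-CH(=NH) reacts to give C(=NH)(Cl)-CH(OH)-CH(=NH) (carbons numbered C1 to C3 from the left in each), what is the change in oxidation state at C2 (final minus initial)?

-2

Before: C2 has 2 bonds to C, 2 bonds to O → oxidation state +2.
After: C2 has 2 bonds to C, 1 bond to H, 1 bond to O → oxidation state 0.
Δ = 0 − (+2) = -2, so this is a reduction at C2.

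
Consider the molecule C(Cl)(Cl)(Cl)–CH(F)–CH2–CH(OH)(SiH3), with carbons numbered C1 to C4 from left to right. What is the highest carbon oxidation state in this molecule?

Assign +1 per bond to O/N/halogen, −1 per bond to H or an electropositive element, and 0 per bond to carbon. Tallying each carbon:
C1: 1C, 3Cl → 0 + 3 = +3
C2: 2C, 1H, 1F → 0 − 1 + 1 = 0
C3: 2C, 2H → 0 − 2 = -2
C4: 1C, 1H, 1O, 1Si → 0 − 1 + 1 − 1 = -1
The highest value is +3.

+3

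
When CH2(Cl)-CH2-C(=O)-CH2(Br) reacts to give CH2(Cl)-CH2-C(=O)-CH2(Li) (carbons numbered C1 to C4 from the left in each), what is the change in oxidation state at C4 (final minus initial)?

Before: C4 has 1 bond to C, 2 bonds to H, 1 bond to Br → oxidation state -1.
After: C4 has 1 bond to C, 2 bonds to H, 1 bond to Li → oxidation state -3.
Δ = -3 − (-1) = -2, so this is a reduction at C4.

-2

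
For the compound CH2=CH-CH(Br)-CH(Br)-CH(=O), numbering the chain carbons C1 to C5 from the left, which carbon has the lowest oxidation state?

C1

Bonds to more-electronegative neighbours contribute +1 each, bonds to H or metals contribute −1 each, and C–C bonds contribute 0. Tallying each carbon:
C1: 2C, 2H → 0 − 2 = -2
C2: 3C, 1H → 0 − 1 = -1
C3: 2C, 1H, 1Br → 0 − 1 + 1 = 0
C4: 2C, 1H, 1Br → 0 − 1 + 1 = 0
C5: 1C, 1H, 2O → 0 − 1 + 2 = +1
The most reduced carbon is C1 at -2.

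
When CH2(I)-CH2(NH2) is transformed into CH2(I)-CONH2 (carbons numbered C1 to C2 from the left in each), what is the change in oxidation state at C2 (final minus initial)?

Before: C2 has 1 bond to C, 2 bonds to H, 1 bond to N → oxidation state -1.
After: C2 has 1 bond to C, 2 bonds to O, 1 bond to N → oxidation state +3.
Δ = +3 − (-1) = +4, so this is an oxidation at C2.

+4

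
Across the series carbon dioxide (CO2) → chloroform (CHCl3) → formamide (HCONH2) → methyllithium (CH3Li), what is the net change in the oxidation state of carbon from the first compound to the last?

Carbon oxidation states along the series — carbon dioxide: +4, chloroform: +2, formamide: +2, methyllithium: -4.
Net change = -4 − (+4) = -8.

-8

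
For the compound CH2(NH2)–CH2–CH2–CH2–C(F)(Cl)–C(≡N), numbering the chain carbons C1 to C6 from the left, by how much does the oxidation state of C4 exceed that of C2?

0

C4: 2C, 2H → 0 − 2 = -2
C2: 2C, 2H → 0 − 2 = -2
Difference: -2 − (-2) = 0.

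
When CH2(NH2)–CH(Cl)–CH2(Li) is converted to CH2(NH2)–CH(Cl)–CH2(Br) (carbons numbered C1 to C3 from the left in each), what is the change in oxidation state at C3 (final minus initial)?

Before: C3 has 1 bond to C, 2 bonds to H, 1 bond to Li → oxidation state -3.
After: C3 has 1 bond to C, 2 bonds to H, 1 bond to Br → oxidation state -1.
Δ = -1 − (-3) = +2, so this is an oxidation at C3.

+2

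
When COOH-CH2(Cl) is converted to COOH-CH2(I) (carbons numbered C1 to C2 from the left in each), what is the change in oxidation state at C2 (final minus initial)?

0

Before: C2 has 1 bond to C, 2 bonds to H, 1 bond to Cl → oxidation state -1.
After: C2 has 1 bond to C, 2 bonds to H, 1 bond to I → oxidation state -1.
Δ = -1 − (-1) = 0, so no net redox change at C2.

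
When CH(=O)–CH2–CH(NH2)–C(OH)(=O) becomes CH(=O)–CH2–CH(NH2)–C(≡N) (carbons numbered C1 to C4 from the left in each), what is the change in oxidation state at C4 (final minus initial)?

0

Before: C4 has 1 bond to C, 3 bonds to O → oxidation state +3.
After: C4 has 1 bond to C, 3 bonds to N → oxidation state +3.
Δ = +3 − (+3) = 0, so no net redox change at C4.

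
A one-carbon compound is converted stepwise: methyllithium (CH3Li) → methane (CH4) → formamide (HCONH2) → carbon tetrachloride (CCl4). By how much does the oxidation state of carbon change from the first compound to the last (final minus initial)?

+8

Carbon oxidation states along the series — methyllithium: -4, methane: -4, formamide: +2, carbon tetrachloride: +4.
Net change = +4 − (-4) = +8.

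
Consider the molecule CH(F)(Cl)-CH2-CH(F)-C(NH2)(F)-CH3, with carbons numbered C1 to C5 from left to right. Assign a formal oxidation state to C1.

Assign +1 per bond to O/N/halogen, −1 per bond to H or an electropositive element, and 0 per bond to carbon.
C1 has one bond to C (0), one bond to F (+1), one bond to Cl (+1), one bond to H (-1).
Oxidation state = 0 + 1 + 1 − 1 = +1.

+1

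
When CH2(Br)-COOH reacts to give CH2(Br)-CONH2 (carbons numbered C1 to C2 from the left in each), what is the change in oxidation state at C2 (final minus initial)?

Before: C2 has 1 bond to C, 3 bonds to O → oxidation state +3.
After: C2 has 1 bond to C, 2 bonds to O, 1 bond to N → oxidation state +3.
Δ = +3 − (+3) = 0, so no net redox change at C2.

0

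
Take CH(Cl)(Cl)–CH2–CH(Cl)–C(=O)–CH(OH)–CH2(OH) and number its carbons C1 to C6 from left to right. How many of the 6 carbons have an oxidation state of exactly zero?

2

Tallying each carbon's bonds:
C1: 1C, 1H, 2Cl → 0 − 1 + 2 = +1
C2: 2C, 2H → 0 − 2 = -2
C3: 2C, 1H, 1Cl → 0 − 1 + 1 = 0
C4: 2C, 2O → 0 + 2 = +2
C5: 2C, 1H, 1O → 0 − 1 + 1 = 0
C6: 1C, 2H, 1O → 0 − 2 + 1 = -1
2 carbons (C3, C5) meet the condition.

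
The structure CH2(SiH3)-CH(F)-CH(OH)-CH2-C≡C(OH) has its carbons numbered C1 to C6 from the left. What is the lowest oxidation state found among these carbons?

Each bond to a more electronegative atom (O, N, halogen) counts +1, each bond to a less electronegative atom (H, metal, B, Si) counts −1, and each C–C bond counts 0. Tallying each carbon:
C1: 1C, 2H, 1Si → 0 − 2 − 1 = -3
C2: 2C, 1H, 1F → 0 − 1 + 1 = 0
C3: 2C, 1H, 1O → 0 − 1 + 1 = 0
C4: 2C, 2H → 0 − 2 = -2
C5: 4C → 0 = 0
C6: 3C, 1O → 0 + 1 = +1
The lowest value is -3.

-3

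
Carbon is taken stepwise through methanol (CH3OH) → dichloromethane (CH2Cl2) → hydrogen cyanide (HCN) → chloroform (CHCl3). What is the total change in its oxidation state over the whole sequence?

+4

Carbon oxidation states along the series — methanol: -2, dichloromethane: 0, hydrogen cyanide: +2, chloroform: +2.
Net change = +2 − (-2) = +4.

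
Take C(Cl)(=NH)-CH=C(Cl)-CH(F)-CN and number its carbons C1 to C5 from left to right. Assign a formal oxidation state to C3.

Each bond to a more electronegative atom (O, N, halogen) counts +1, each bond to a less electronegative atom (H, metal, B, Si) counts −1, and each C–C bond counts 0.
C3 has a double bond to C (2×0 = 0), one bond to C (0), one bond to Cl (+1).
Oxidation state = 0 + 0 + 1 = +1.

+1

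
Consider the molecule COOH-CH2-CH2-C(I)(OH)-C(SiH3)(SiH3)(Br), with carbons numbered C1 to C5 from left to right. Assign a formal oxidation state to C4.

Each bond to a more electronegative atom (O, N, halogen) counts +1, each bond to a less electronegative atom (H, metal, B, Si) counts −1, and each C–C bond counts 0.
C4 has one bond to C (0), one bond to C (0), one bond to I (+1), one bond to O (+1).
Oxidation state = 0 + 0 + 1 + 1 = +2.

+2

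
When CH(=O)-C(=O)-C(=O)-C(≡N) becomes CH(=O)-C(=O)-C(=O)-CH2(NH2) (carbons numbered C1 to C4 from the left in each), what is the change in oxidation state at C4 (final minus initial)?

-4

Before: C4 has 1 bond to C, 3 bonds to N → oxidation state +3.
After: C4 has 1 bond to C, 2 bonds to H, 1 bond to N → oxidation state -1.
Δ = -1 − (+3) = -4, so this is a reduction at C4.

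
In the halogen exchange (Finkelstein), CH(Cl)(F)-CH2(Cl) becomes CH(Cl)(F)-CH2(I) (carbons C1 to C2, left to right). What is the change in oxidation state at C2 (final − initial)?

0

Before: C2 has 1 bond to C, 2 bonds to H, 1 bond to Cl → oxidation state -1.
After: C2 has 1 bond to C, 2 bonds to H, 1 bond to I → oxidation state -1.
Δ = -1 − (-1) = 0, so no net redox change at C2.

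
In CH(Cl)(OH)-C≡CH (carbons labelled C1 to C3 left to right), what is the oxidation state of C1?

+1

Each bond to a more electronegative atom (O, N, halogen) counts +1, each bond to a less electronegative atom (H, metal, B, Si) counts −1, and each C–C bond counts 0.
C1 has one bond to C (0), one bond to Cl (+1), one bond to O (+1), one bond to H (-1).
Oxidation state = 0 + 1 + 1 − 1 = +1.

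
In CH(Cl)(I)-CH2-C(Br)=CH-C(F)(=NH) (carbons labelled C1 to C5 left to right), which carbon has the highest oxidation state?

Bonds to more-electronegative neighbours contribute +1 each, bonds to H or metals contribute −1 each, and C–C bonds contribute 0. Tallying each carbon:
C1: 1C, 1H, 1Cl, 1I → 0 − 1 + 1 + 1 = +1
C2: 2C, 2H → 0 − 2 = -2
C3: 3C, 1Br → 0 + 1 = +1
C4: 3C, 1H → 0 − 1 = -1
C5: 1C, 2N, 1F → 0 + 2 + 1 = +3
The most oxidised carbon is C5 at +3.

C5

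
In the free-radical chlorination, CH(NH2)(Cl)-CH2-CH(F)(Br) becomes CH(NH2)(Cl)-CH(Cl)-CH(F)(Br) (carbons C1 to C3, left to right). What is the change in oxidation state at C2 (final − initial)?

+2

Before: C2 has 2 bonds to C, 2 bonds to H → oxidation state -2.
After: C2 has 2 bonds to C, 1 bond to H, 1 bond to Cl → oxidation state 0.
Δ = 0 − (-2) = +2, so this is an oxidation at C2.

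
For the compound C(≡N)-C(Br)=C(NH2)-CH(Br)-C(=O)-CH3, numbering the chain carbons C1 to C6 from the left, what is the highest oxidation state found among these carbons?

Tallying each carbon's bonds:
C1: 1C, 3N → 0 + 3 = +3
C2: 3C, 1Br → 0 + 1 = +1
C3: 3C, 1N → 0 + 1 = +1
C4: 2C, 1H, 1Br → 0 − 1 + 1 = 0
C5: 2C, 2O → 0 + 2 = +2
C6: 1C, 3H → 0 − 3 = -3
The highest value is +3.

+3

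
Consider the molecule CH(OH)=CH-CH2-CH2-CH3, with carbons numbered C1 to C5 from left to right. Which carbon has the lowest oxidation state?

Bonds to more-electronegative neighbours contribute +1 each, bonds to H or metals contribute −1 each, and C–C bonds contribute 0. Tallying each carbon:
C1: 2C, 1H, 1O → 0 − 1 + 1 = 0
C2: 3C, 1H → 0 − 1 = -1
C3: 2C, 2H → 0 − 2 = -2
C4: 2C, 2H → 0 − 2 = -2
C5: 1C, 3H → 0 − 3 = -3
The most reduced carbon is C5 at -3.

C5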